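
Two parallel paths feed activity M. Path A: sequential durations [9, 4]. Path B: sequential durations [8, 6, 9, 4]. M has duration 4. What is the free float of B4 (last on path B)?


ES(B4) = sum of predecessors on chain B = 23
EF(B4) = ES + duration = 23 + 4 = 27
Successor of B4 is M. ES(M) = max(sum(A), sum(B)) = max(13, 27) = 27
Free float = ES(successor) - EF(current) = 27 - 27 = 0

0


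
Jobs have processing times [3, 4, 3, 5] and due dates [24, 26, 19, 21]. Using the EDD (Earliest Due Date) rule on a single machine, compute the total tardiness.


Sort by due date (EDD order): [(3, 19), (5, 21), (3, 24), (4, 26)]
Compute completion times and tardiness:
  Job 1: p=3, d=19, C=3, tardiness=max(0,3-19)=0
  Job 2: p=5, d=21, C=8, tardiness=max(0,8-21)=0
  Job 3: p=3, d=24, C=11, tardiness=max(0,11-24)=0
  Job 4: p=4, d=26, C=15, tardiness=max(0,15-26)=0
Total tardiness = 0

0


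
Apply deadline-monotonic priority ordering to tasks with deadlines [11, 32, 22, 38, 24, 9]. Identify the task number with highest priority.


Sort tasks by relative deadline (ascending):
  Task 6: deadline = 9
  Task 1: deadline = 11
  Task 3: deadline = 22
  Task 5: deadline = 24
  Task 2: deadline = 32
  Task 4: deadline = 38
Priority order (highest first): [6, 1, 3, 5, 2, 4]
Highest priority task = 6

6


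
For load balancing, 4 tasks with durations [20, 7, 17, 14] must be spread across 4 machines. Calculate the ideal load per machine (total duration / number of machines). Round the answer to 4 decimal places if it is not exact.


Total processing time = 20 + 7 + 17 + 14 = 58
Number of machines = 4
Ideal balanced load = 58 / 4 = 14.5

14.5


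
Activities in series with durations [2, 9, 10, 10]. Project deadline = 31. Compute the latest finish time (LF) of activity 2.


LF(activity 2) = deadline - sum of successor durations
Successors: activities 3 through 4 with durations [10, 10]
Sum of successor durations = 20
LF = 31 - 20 = 11

11


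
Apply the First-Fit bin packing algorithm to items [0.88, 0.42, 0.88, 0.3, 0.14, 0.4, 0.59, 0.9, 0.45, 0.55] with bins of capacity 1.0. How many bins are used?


Place items sequentially using First-Fit:
  Item 0.88 -> new Bin 1
  Item 0.42 -> new Bin 2
  Item 0.88 -> new Bin 3
  Item 0.3 -> Bin 2 (now 0.72)
  Item 0.14 -> Bin 2 (now 0.86)
  Item 0.4 -> new Bin 4
  Item 0.59 -> Bin 4 (now 0.99)
  Item 0.9 -> new Bin 5
  Item 0.45 -> new Bin 6
  Item 0.55 -> Bin 6 (now 1.0)
Total bins used = 6

6


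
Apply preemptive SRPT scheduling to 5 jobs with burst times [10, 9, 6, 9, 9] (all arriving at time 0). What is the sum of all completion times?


Since all jobs arrive at t=0, SRPT equals SPT ordering.
SPT order: [6, 9, 9, 9, 10]
Completion times:
  Job 1: p=6, C=6
  Job 2: p=9, C=15
  Job 3: p=9, C=24
  Job 4: p=9, C=33
  Job 5: p=10, C=43
Total completion time = 6 + 15 + 24 + 33 + 43 = 121

121


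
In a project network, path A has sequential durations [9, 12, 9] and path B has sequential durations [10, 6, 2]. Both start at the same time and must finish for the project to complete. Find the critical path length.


Path A total = 9 + 12 + 9 = 30
Path B total = 10 + 6 + 2 = 18
Critical path = longest path = max(30, 18) = 30

30


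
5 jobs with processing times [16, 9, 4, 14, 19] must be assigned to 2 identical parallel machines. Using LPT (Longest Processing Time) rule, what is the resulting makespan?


Sort jobs in decreasing order (LPT): [19, 16, 14, 9, 4]
Assign each job to the least loaded machine:
  Machine 1: jobs [19, 9, 4], load = 32
  Machine 2: jobs [16, 14], load = 30
Makespan = max load = 32

32


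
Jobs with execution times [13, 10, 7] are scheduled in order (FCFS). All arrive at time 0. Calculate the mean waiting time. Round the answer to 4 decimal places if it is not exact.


FCFS order (as given): [13, 10, 7]
Waiting times:
  Job 1: wait = 0
  Job 2: wait = 13
  Job 3: wait = 23
Sum of waiting times = 36
Average waiting time = 36/3 = 12.0

12.0


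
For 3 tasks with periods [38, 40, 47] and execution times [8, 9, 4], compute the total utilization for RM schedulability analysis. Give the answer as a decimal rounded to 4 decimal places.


Compute individual utilizations (exact fractions):
  Task 1: C/T = 8/38 = 4/19 (approx. 0.2105)
  Task 2: C/T = 9/40 (approx. 0.225)
  Task 3: C/T = 4/47 (approx. 0.0851)
Total utilization U = 4/19 + 9/40 + 4/47 = 18597/35720
Rounded to 4 decimal places: U = 0.5206
RM (Liu & Layland) bound for 3 tasks = 0.779763; compare with U = 18597/35720 (approx. 0.520633)
U <= bound, so schedulable by RM sufficient condition.

0.5206


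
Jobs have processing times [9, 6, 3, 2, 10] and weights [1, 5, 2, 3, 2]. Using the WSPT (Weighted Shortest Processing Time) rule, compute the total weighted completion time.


Compute p/w ratios and sort ascending (WSPT): [(2, 3), (6, 5), (3, 2), (10, 2), (9, 1)]
Compute weighted completion times:
  Job (p=2,w=3): C=2, w*C=3*2=6
  Job (p=6,w=5): C=8, w*C=5*8=40
  Job (p=3,w=2): C=11, w*C=2*11=22
  Job (p=10,w=2): C=21, w*C=2*21=42
  Job (p=9,w=1): C=30, w*C=1*30=30
Total weighted completion time = 140

140


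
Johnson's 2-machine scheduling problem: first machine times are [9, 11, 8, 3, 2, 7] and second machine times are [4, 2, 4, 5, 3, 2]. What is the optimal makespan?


Apply Johnson's rule:
  Group 1 (a <= b): [(5, 2, 3), (4, 3, 5)]
  Group 2 (a > b): [(1, 9, 4), (3, 8, 4), (2, 11, 2), (6, 7, 2)]
Optimal job order: [5, 4, 1, 3, 2, 6]
Schedule:
  Job 5: M1 done at 2, M2 done at 5
  Job 4: M1 done at 5, M2 done at 10
  Job 1: M1 done at 14, M2 done at 18
  Job 3: M1 done at 22, M2 done at 26
  Job 2: M1 done at 33, M2 done at 35
  Job 6: M1 done at 40, M2 done at 42
Makespan = 42

42


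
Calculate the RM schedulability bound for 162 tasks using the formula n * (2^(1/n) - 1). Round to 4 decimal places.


Compute 2^(1/162) = 1.0042878529
Subtract 1: 1.0042878529 - 1 = 0.0042878529
Multiply by n: 162 * 0.0042878529 = 0.6946321698
Round to 4 dp: 0.6946

0.6946


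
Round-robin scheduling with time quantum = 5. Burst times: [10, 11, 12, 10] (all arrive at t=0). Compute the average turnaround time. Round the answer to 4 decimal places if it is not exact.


Time quantum = 5
Execution trace:
  J1 runs 5 units, time = 5
  J2 runs 5 units, time = 10
  J3 runs 5 units, time = 15
  J4 runs 5 units, time = 20
  J1 runs 5 units, time = 25
  J2 runs 5 units, time = 30
  J3 runs 5 units, time = 35
  J4 runs 5 units, time = 40
  J2 runs 1 units, time = 41
  J3 runs 2 units, time = 43
Finish times: [25, 41, 43, 40]
Average turnaround = 149/4 = 37.25

37.25


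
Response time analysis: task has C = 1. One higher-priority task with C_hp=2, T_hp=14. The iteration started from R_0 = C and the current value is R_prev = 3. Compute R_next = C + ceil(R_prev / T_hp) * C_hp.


R_next = C + ceil(R_prev / T_hp) * C_hp
ceil(3 / 14) = ceil(0.2143) = 1
Interference = 1 * 2 = 2
R_next = 1 + 2 = 3
R_next = R_prev, so the iteration has converged (response time = 3).

3


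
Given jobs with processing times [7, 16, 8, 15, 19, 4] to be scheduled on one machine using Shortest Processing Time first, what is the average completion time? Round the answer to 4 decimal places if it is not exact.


Sort jobs by processing time (SPT order): [4, 7, 8, 15, 16, 19]
Compute completion times sequentially:
  Job 1: processing = 4, completes at 4
  Job 2: processing = 7, completes at 11
  Job 3: processing = 8, completes at 19
  Job 4: processing = 15, completes at 34
  Job 5: processing = 16, completes at 50
  Job 6: processing = 19, completes at 69
Sum of completion times = 187
Average completion time = 187/6 = 31.1667

31.1667


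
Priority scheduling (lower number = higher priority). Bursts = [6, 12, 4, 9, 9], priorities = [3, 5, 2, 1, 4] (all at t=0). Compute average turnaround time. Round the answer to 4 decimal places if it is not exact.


Sort by priority (ascending = highest first):
Order: [(1, 9), (2, 4), (3, 6), (4, 9), (5, 12)]
Completion times:
  Priority 1, burst=9, C=9
  Priority 2, burst=4, C=13
  Priority 3, burst=6, C=19
  Priority 4, burst=9, C=28
  Priority 5, burst=12, C=40
Average turnaround = 109/5 = 21.8

21.8


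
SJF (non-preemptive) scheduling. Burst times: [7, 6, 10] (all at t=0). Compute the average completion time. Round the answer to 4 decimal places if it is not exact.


SJF order (ascending): [6, 7, 10]
Completion times:
  Job 1: burst=6, C=6
  Job 2: burst=7, C=13
  Job 3: burst=10, C=23
Average completion = 42/3 = 14.0

14.0


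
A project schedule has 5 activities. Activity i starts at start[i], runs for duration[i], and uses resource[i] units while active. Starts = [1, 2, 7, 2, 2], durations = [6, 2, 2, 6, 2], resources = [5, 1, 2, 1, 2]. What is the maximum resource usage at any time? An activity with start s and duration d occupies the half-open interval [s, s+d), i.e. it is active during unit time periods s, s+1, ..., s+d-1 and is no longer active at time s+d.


Each activity i is active on [start_i, start_i + duration_i).
Compute total resource usage per time slot:
  t=0: active resources = [], total = 0
  t=1: active resources = [5], total = 5
  t=2: active resources = [5, 1, 1, 2], total = 9
  t=3: active resources = [5, 1, 1, 2], total = 9
  t=4: active resources = [5, 1], total = 6
  t=5: active resources = [5, 1], total = 6
  t=6: active resources = [5, 1], total = 6
  t=7: active resources = [2, 1], total = 3
  t=8: active resources = [2], total = 2
Peak resource demand = 9

9


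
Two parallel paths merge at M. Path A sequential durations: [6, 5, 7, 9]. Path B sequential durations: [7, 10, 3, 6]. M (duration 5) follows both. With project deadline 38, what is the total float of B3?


Forward pass: ES(B3) = sum of predecessors on chain B = 17
EF = ES + duration = 17 + 3 = 20
Backward pass: LF(M) = deadline = 38; LS(M) = 38 - 5 = 33
LF(B3) = LS(M) - sum(successors on chain B) = 33 - 6 = 27
LS = LF - duration = 27 - 3 = 24
Total float = LS - ES = 24 - 17 = 7

7


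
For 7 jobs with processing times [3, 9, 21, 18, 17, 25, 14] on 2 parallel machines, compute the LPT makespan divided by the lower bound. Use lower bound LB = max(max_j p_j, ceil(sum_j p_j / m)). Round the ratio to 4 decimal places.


LPT order: [25, 21, 18, 17, 14, 9, 3]
Machine loads after assignment: [54, 53]
LPT makespan = 54
Lower bound = max(max_job, ceil(total/2)) = max(25, 54) = 54
Ratio = 54 / 54 = 1.0

1.0


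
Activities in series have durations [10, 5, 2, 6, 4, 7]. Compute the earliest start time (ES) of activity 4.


Activity 4 starts after activities 1 through 3 complete.
Predecessor durations: [10, 5, 2]
ES = 10 + 5 + 2 = 17

17


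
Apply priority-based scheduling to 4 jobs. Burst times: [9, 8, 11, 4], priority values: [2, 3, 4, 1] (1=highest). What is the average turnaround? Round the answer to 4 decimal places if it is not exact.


Sort by priority (ascending = highest first):
Order: [(1, 4), (2, 9), (3, 8), (4, 11)]
Completion times:
  Priority 1, burst=4, C=4
  Priority 2, burst=9, C=13
  Priority 3, burst=8, C=21
  Priority 4, burst=11, C=32
Average turnaround = 70/4 = 17.5

17.5


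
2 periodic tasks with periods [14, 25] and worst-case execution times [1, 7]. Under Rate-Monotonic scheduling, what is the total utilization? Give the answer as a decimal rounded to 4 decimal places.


Compute individual utilizations (exact fractions):
  Task 1: C/T = 1/14 (approx. 0.0714)
  Task 2: C/T = 7/25 (approx. 0.28)
Total utilization U = 1/14 + 7/25 = 123/350
Rounded to 4 decimal places: U = 0.3514
RM (Liu & Layland) bound for 2 tasks = 0.828427; compare with U = 123/350 (approx. 0.351429)
U <= bound, so schedulable by RM sufficient condition.

0.3514


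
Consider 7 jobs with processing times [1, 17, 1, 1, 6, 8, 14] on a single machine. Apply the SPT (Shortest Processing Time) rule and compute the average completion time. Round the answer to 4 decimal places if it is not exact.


Sort jobs by processing time (SPT order): [1, 1, 1, 6, 8, 14, 17]
Compute completion times sequentially:
  Job 1: processing = 1, completes at 1
  Job 2: processing = 1, completes at 2
  Job 3: processing = 1, completes at 3
  Job 4: processing = 6, completes at 9
  Job 5: processing = 8, completes at 17
  Job 6: processing = 14, completes at 31
  Job 7: processing = 17, completes at 48
Sum of completion times = 111
Average completion time = 111/7 = 15.8571

15.8571


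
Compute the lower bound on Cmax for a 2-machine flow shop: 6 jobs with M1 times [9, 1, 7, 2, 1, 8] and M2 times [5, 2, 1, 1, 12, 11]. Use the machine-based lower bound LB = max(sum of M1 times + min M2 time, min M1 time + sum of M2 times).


LB1 = sum(M1 times) + min(M2 times) = 28 + 1 = 29
LB2 = min(M1 times) + sum(M2 times) = 1 + 32 = 33
Lower bound = max(LB1, LB2) = max(29, 33) = 33

33


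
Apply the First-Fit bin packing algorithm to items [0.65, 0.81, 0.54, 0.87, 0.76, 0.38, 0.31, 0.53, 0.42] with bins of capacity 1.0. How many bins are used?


Place items sequentially using First-Fit:
  Item 0.65 -> new Bin 1
  Item 0.81 -> new Bin 2
  Item 0.54 -> new Bin 3
  Item 0.87 -> new Bin 4
  Item 0.76 -> new Bin 5
  Item 0.38 -> Bin 3 (now 0.92)
  Item 0.31 -> Bin 1 (now 0.96)
  Item 0.53 -> new Bin 6
  Item 0.42 -> Bin 6 (now 0.95)
Total bins used = 6

6


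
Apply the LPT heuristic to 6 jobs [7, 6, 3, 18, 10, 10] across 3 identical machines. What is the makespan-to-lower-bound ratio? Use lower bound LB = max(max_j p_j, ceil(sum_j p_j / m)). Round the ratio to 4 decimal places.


LPT order: [18, 10, 10, 7, 6, 3]
Machine loads after assignment: [18, 17, 19]
LPT makespan = 19
Lower bound = max(max_job, ceil(total/3)) = max(18, 18) = 18
Ratio = 19 / 18 = 1.0556

1.0556


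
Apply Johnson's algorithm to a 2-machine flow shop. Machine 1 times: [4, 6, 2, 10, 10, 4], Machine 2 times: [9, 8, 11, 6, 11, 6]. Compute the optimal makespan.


Apply Johnson's rule:
  Group 1 (a <= b): [(3, 2, 11), (1, 4, 9), (6, 4, 6), (2, 6, 8), (5, 10, 11)]
  Group 2 (a > b): [(4, 10, 6)]
Optimal job order: [3, 1, 6, 2, 5, 4]
Schedule:
  Job 3: M1 done at 2, M2 done at 13
  Job 1: M1 done at 6, M2 done at 22
  Job 6: M1 done at 10, M2 done at 28
  Job 2: M1 done at 16, M2 done at 36
  Job 5: M1 done at 26, M2 done at 47
  Job 4: M1 done at 36, M2 done at 53
Makespan = 53

53


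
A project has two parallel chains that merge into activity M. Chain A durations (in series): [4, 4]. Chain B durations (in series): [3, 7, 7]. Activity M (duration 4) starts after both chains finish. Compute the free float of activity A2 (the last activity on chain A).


ES(A2) = sum of predecessors on chain A = 4
EF(A2) = ES + duration = 4 + 4 = 8
Successor of A2 is M. ES(M) = max(sum(A), sum(B)) = max(8, 17) = 17
Free float = ES(successor) - EF(current) = 17 - 8 = 9

9


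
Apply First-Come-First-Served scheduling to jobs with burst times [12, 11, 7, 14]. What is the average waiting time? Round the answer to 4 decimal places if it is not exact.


FCFS order (as given): [12, 11, 7, 14]
Waiting times:
  Job 1: wait = 0
  Job 2: wait = 12
  Job 3: wait = 23
  Job 4: wait = 30
Sum of waiting times = 65
Average waiting time = 65/4 = 16.25

16.25


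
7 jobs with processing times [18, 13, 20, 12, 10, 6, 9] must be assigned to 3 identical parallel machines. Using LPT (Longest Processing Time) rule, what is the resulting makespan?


Sort jobs in decreasing order (LPT): [20, 18, 13, 12, 10, 9, 6]
Assign each job to the least loaded machine:
  Machine 1: jobs [20, 9], load = 29
  Machine 2: jobs [18, 10], load = 28
  Machine 3: jobs [13, 12, 6], load = 31
Makespan = max load = 31

31


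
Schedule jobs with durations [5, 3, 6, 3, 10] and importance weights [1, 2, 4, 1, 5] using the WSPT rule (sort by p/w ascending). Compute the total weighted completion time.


Compute p/w ratios and sort ascending (WSPT): [(3, 2), (6, 4), (10, 5), (3, 1), (5, 1)]
Compute weighted completion times:
  Job (p=3,w=2): C=3, w*C=2*3=6
  Job (p=6,w=4): C=9, w*C=4*9=36
  Job (p=10,w=5): C=19, w*C=5*19=95
  Job (p=3,w=1): C=22, w*C=1*22=22
  Job (p=5,w=1): C=27, w*C=1*27=27
Total weighted completion time = 186

186


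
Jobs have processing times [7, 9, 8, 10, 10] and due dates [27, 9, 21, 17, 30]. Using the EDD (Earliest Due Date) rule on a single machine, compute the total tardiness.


Sort by due date (EDD order): [(9, 9), (10, 17), (8, 21), (7, 27), (10, 30)]
Compute completion times and tardiness:
  Job 1: p=9, d=9, C=9, tardiness=max(0,9-9)=0
  Job 2: p=10, d=17, C=19, tardiness=max(0,19-17)=2
  Job 3: p=8, d=21, C=27, tardiness=max(0,27-21)=6
  Job 4: p=7, d=27, C=34, tardiness=max(0,34-27)=7
  Job 5: p=10, d=30, C=44, tardiness=max(0,44-30)=14
Total tardiness = 29

29


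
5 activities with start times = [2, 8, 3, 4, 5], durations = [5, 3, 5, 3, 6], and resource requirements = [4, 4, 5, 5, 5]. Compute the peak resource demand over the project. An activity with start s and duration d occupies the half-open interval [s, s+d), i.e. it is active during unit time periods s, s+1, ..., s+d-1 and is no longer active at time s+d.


Each activity i is active on [start_i, start_i + duration_i).
Compute total resource usage per time slot:
  t=0: active resources = [], total = 0
  t=1: active resources = [], total = 0
  t=2: active resources = [4], total = 4
  t=3: active resources = [4, 5], total = 9
  t=4: active resources = [4, 5, 5], total = 14
  t=5: active resources = [4, 5, 5, 5], total = 19
  t=6: active resources = [4, 5, 5, 5], total = 19
  t=7: active resources = [5, 5], total = 10
  t=8: active resources = [4, 5], total = 9
  t=9: active resources = [4, 5], total = 9
  t=10: active resources = [4, 5], total = 9
Peak resource demand = 19

19


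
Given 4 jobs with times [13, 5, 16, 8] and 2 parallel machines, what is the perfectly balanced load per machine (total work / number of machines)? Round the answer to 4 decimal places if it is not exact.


Total processing time = 13 + 5 + 16 + 8 = 42
Number of machines = 2
Ideal balanced load = 42 / 2 = 21.0

21.0


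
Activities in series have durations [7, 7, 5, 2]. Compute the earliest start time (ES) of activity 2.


Activity 2 starts after activities 1 through 1 complete.
Predecessor durations: [7]
ES = 7 = 7

7


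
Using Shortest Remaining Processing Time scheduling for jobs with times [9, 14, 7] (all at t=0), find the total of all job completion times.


Since all jobs arrive at t=0, SRPT equals SPT ordering.
SPT order: [7, 9, 14]
Completion times:
  Job 1: p=7, C=7
  Job 2: p=9, C=16
  Job 3: p=14, C=30
Total completion time = 7 + 16 + 30 = 53

53


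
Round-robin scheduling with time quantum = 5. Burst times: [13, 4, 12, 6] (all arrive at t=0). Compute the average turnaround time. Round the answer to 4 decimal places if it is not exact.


Time quantum = 5
Execution trace:
  J1 runs 5 units, time = 5
  J2 runs 4 units, time = 9
  J3 runs 5 units, time = 14
  J4 runs 5 units, time = 19
  J1 runs 5 units, time = 24
  J3 runs 5 units, time = 29
  J4 runs 1 units, time = 30
  J1 runs 3 units, time = 33
  J3 runs 2 units, time = 35
Finish times: [33, 9, 35, 30]
Average turnaround = 107/4 = 26.75

26.75


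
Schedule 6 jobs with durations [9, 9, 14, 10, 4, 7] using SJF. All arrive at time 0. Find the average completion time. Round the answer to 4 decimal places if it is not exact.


SJF order (ascending): [4, 7, 9, 9, 10, 14]
Completion times:
  Job 1: burst=4, C=4
  Job 2: burst=7, C=11
  Job 3: burst=9, C=20
  Job 4: burst=9, C=29
  Job 5: burst=10, C=39
  Job 6: burst=14, C=53
Average completion = 156/6 = 26.0

26.0


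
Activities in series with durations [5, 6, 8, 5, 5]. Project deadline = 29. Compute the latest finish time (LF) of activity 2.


LF(activity 2) = deadline - sum of successor durations
Successors: activities 3 through 5 with durations [8, 5, 5]
Sum of successor durations = 18
LF = 29 - 18 = 11

11


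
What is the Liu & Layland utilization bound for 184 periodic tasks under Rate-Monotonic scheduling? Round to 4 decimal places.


Compute 2^(1/184) = 1.0037742087
Subtract 1: 1.0037742087 - 1 = 0.0037742087
Multiply by n: 184 * 0.0037742087 = 0.6944544008
Round to 4 dp: 0.6945

0.6945


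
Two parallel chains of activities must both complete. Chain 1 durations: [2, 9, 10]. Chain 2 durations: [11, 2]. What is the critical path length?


Path A total = 2 + 9 + 10 = 21
Path B total = 11 + 2 = 13
Critical path = longest path = max(21, 13) = 21

21


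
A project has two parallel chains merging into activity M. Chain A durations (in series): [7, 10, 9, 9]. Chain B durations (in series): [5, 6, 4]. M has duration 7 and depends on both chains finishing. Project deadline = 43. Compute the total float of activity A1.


Forward pass: ES(A1) = sum of predecessors on chain A = 0
EF = ES + duration = 0 + 7 = 7
Backward pass: LF(M) = deadline = 43; LS(M) = 43 - 7 = 36
LF(A1) = LS(M) - sum(successors on chain A) = 36 - 28 = 8
LS = LF - duration = 8 - 7 = 1
Total float = LS - ES = 1 - 0 = 1

1


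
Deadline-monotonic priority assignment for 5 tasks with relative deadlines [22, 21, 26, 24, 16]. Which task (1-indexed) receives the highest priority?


Sort tasks by relative deadline (ascending):
  Task 5: deadline = 16
  Task 2: deadline = 21
  Task 1: deadline = 22
  Task 4: deadline = 24
  Task 3: deadline = 26
Priority order (highest first): [5, 2, 1, 4, 3]
Highest priority task = 5

5


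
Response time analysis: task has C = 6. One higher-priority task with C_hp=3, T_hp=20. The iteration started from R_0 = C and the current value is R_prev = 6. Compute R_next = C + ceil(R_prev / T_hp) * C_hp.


R_next = C + ceil(R_prev / T_hp) * C_hp
ceil(6 / 20) = ceil(0.3) = 1
Interference = 1 * 3 = 3
R_next = 6 + 3 = 9

9


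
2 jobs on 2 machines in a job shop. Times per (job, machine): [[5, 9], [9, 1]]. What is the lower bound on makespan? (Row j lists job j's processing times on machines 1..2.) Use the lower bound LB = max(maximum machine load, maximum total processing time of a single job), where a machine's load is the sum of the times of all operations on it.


Machine loads:
  Machine 1: 5 + 9 = 14
  Machine 2: 9 + 1 = 10
Max machine load = 14
Job totals:
  Job 1: 14
  Job 2: 10
Max job total = 14
Lower bound = max(14, 14) = 14

14


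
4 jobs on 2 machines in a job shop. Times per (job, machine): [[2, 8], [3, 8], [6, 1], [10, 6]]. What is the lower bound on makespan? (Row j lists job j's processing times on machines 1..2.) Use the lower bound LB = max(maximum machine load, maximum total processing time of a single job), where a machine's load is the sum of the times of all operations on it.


Machine loads:
  Machine 1: 2 + 3 + 6 + 10 = 21
  Machine 2: 8 + 8 + 1 + 6 = 23
Max machine load = 23
Job totals:
  Job 1: 10
  Job 2: 11
  Job 3: 7
  Job 4: 16
Max job total = 16
Lower bound = max(23, 16) = 23

23


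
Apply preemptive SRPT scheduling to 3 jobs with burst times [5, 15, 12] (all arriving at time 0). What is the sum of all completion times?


Since all jobs arrive at t=0, SRPT equals SPT ordering.
SPT order: [5, 12, 15]
Completion times:
  Job 1: p=5, C=5
  Job 2: p=12, C=17
  Job 3: p=15, C=32
Total completion time = 5 + 17 + 32 = 54

54


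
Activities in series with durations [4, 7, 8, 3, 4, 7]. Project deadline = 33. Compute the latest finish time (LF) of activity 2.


LF(activity 2) = deadline - sum of successor durations
Successors: activities 3 through 6 with durations [8, 3, 4, 7]
Sum of successor durations = 22
LF = 33 - 22 = 11

11


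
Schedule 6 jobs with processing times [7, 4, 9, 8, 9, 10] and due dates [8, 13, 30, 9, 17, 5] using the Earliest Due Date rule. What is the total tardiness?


Sort by due date (EDD order): [(10, 5), (7, 8), (8, 9), (4, 13), (9, 17), (9, 30)]
Compute completion times and tardiness:
  Job 1: p=10, d=5, C=10, tardiness=max(0,10-5)=5
  Job 2: p=7, d=8, C=17, tardiness=max(0,17-8)=9
  Job 3: p=8, d=9, C=25, tardiness=max(0,25-9)=16
  Job 4: p=4, d=13, C=29, tardiness=max(0,29-13)=16
  Job 5: p=9, d=17, C=38, tardiness=max(0,38-17)=21
  Job 6: p=9, d=30, C=47, tardiness=max(0,47-30)=17
Total tardiness = 84

84


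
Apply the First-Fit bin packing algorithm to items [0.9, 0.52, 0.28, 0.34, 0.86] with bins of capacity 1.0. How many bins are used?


Place items sequentially using First-Fit:
  Item 0.9 -> new Bin 1
  Item 0.52 -> new Bin 2
  Item 0.28 -> Bin 2 (now 0.8)
  Item 0.34 -> new Bin 3
  Item 0.86 -> new Bin 4
Total bins used = 4

4


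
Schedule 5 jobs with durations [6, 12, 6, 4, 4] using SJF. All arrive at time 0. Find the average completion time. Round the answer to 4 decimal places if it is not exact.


SJF order (ascending): [4, 4, 6, 6, 12]
Completion times:
  Job 1: burst=4, C=4
  Job 2: burst=4, C=8
  Job 3: burst=6, C=14
  Job 4: burst=6, C=20
  Job 5: burst=12, C=32
Average completion = 78/5 = 15.6

15.6


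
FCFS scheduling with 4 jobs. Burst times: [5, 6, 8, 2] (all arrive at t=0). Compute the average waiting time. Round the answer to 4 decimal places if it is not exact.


FCFS order (as given): [5, 6, 8, 2]
Waiting times:
  Job 1: wait = 0
  Job 2: wait = 5
  Job 3: wait = 11
  Job 4: wait = 19
Sum of waiting times = 35
Average waiting time = 35/4 = 8.75

8.75


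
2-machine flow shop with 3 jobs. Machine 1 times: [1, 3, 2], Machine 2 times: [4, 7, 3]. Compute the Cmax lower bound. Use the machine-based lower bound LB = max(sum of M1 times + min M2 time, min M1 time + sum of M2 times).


LB1 = sum(M1 times) + min(M2 times) = 6 + 3 = 9
LB2 = min(M1 times) + sum(M2 times) = 1 + 14 = 15
Lower bound = max(LB1, LB2) = max(9, 15) = 15

15


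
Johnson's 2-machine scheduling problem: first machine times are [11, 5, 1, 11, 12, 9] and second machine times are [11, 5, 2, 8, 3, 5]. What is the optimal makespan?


Apply Johnson's rule:
  Group 1 (a <= b): [(3, 1, 2), (2, 5, 5), (1, 11, 11)]
  Group 2 (a > b): [(4, 11, 8), (6, 9, 5), (5, 12, 3)]
Optimal job order: [3, 2, 1, 4, 6, 5]
Schedule:
  Job 3: M1 done at 1, M2 done at 3
  Job 2: M1 done at 6, M2 done at 11
  Job 1: M1 done at 17, M2 done at 28
  Job 4: M1 done at 28, M2 done at 36
  Job 6: M1 done at 37, M2 done at 42
  Job 5: M1 done at 49, M2 done at 52
Makespan = 52

52


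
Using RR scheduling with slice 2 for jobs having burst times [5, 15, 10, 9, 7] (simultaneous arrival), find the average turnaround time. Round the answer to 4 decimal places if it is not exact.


Time quantum = 2
Execution trace:
  J1 runs 2 units, time = 2
  J2 runs 2 units, time = 4
  J3 runs 2 units, time = 6
  J4 runs 2 units, time = 8
  J5 runs 2 units, time = 10
  J1 runs 2 units, time = 12
  J2 runs 2 units, time = 14
  J3 runs 2 units, time = 16
  J4 runs 2 units, time = 18
  J5 runs 2 units, time = 20
  J1 runs 1 units, time = 21
  J2 runs 2 units, time = 23
  J3 runs 2 units, time = 25
  J4 runs 2 units, time = 27
  J5 runs 2 units, time = 29
  J2 runs 2 units, time = 31
  J3 runs 2 units, time = 33
  J4 runs 2 units, time = 35
  J5 runs 1 units, time = 36
  J2 runs 2 units, time = 38
  J3 runs 2 units, time = 40
  J4 runs 1 units, time = 41
  J2 runs 2 units, time = 43
  J2 runs 2 units, time = 45
  J2 runs 1 units, time = 46
Finish times: [21, 46, 40, 41, 36]
Average turnaround = 184/5 = 36.8

36.8


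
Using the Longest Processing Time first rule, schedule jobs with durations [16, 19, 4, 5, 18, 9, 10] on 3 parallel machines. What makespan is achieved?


Sort jobs in decreasing order (LPT): [19, 18, 16, 10, 9, 5, 4]
Assign each job to the least loaded machine:
  Machine 1: jobs [19, 5, 4], load = 28
  Machine 2: jobs [18, 9], load = 27
  Machine 3: jobs [16, 10], load = 26
Makespan = max load = 28

28


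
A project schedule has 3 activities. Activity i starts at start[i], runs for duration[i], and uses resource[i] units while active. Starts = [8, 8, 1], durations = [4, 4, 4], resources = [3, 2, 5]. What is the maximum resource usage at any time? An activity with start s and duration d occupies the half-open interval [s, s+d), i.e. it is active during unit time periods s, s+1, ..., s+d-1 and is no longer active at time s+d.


Each activity i is active on [start_i, start_i + duration_i).
Compute total resource usage per time slot:
  t=0: active resources = [], total = 0
  t=1: active resources = [5], total = 5
  t=2: active resources = [5], total = 5
  t=3: active resources = [5], total = 5
  t=4: active resources = [5], total = 5
  t=5: active resources = [], total = 0
  t=6: active resources = [], total = 0
  t=7: active resources = [], total = 0
  t=8: active resources = [3, 2], total = 5
  t=9: active resources = [3, 2], total = 5
  t=10: active resources = [3, 2], total = 5
  t=11: active resources = [3, 2], total = 5
Peak resource demand = 5

5


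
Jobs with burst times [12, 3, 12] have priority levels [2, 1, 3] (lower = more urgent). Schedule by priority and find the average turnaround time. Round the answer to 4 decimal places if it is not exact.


Sort by priority (ascending = highest first):
Order: [(1, 3), (2, 12), (3, 12)]
Completion times:
  Priority 1, burst=3, C=3
  Priority 2, burst=12, C=15
  Priority 3, burst=12, C=27
Average turnaround = 45/3 = 15.0

15.0


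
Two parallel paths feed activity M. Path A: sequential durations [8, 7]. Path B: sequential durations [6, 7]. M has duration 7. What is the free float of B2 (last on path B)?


ES(B2) = sum of predecessors on chain B = 6
EF(B2) = ES + duration = 6 + 7 = 13
Successor of B2 is M. ES(M) = max(sum(A), sum(B)) = max(15, 13) = 15
Free float = ES(successor) - EF(current) = 15 - 13 = 2

2


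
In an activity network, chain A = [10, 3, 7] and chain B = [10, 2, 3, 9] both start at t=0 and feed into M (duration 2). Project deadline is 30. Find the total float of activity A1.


Forward pass: ES(A1) = sum of predecessors on chain A = 0
EF = ES + duration = 0 + 10 = 10
Backward pass: LF(M) = deadline = 30; LS(M) = 30 - 2 = 28
LF(A1) = LS(M) - sum(successors on chain A) = 28 - 10 = 18
LS = LF - duration = 18 - 10 = 8
Total float = LS - ES = 8 - 0 = 8

8


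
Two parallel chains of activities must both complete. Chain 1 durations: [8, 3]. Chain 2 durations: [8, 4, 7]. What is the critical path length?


Path A total = 8 + 3 = 11
Path B total = 8 + 4 + 7 = 19
Critical path = longest path = max(11, 19) = 19

19


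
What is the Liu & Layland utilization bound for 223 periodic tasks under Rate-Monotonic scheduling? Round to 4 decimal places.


Compute 2^(1/223) = 1.0031131190
Subtract 1: 1.0031131190 - 1 = 0.0031131190
Multiply by n: 223 * 0.0031131190 = 0.6942255370
Round to 4 dp: 0.6942

0.6942


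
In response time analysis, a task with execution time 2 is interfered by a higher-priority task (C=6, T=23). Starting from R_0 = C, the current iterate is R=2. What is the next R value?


R_next = C + ceil(R_prev / T_hp) * C_hp
ceil(2 / 23) = ceil(0.087) = 1
Interference = 1 * 6 = 6
R_next = 2 + 6 = 8

8


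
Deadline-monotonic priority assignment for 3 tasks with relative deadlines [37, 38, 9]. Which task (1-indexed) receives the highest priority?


Sort tasks by relative deadline (ascending):
  Task 3: deadline = 9
  Task 1: deadline = 37
  Task 2: deadline = 38
Priority order (highest first): [3, 1, 2]
Highest priority task = 3

3


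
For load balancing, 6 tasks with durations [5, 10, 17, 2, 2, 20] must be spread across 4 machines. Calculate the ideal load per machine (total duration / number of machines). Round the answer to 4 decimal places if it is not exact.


Total processing time = 5 + 10 + 17 + 2 + 2 + 20 = 56
Number of machines = 4
Ideal balanced load = 56 / 4 = 14.0

14.0


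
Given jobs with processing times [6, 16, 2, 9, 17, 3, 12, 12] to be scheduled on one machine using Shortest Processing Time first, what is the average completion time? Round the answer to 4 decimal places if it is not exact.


Sort jobs by processing time (SPT order): [2, 3, 6, 9, 12, 12, 16, 17]
Compute completion times sequentially:
  Job 1: processing = 2, completes at 2
  Job 2: processing = 3, completes at 5
  Job 3: processing = 6, completes at 11
  Job 4: processing = 9, completes at 20
  Job 5: processing = 12, completes at 32
  Job 6: processing = 12, completes at 44
  Job 7: processing = 16, completes at 60
  Job 8: processing = 17, completes at 77
Sum of completion times = 251
Average completion time = 251/8 = 31.375

31.375


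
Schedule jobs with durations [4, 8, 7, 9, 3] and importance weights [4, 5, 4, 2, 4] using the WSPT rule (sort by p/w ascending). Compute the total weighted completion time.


Compute p/w ratios and sort ascending (WSPT): [(3, 4), (4, 4), (8, 5), (7, 4), (9, 2)]
Compute weighted completion times:
  Job (p=3,w=4): C=3, w*C=4*3=12
  Job (p=4,w=4): C=7, w*C=4*7=28
  Job (p=8,w=5): C=15, w*C=5*15=75
  Job (p=7,w=4): C=22, w*C=4*22=88
  Job (p=9,w=2): C=31, w*C=2*31=62
Total weighted completion time = 265

265


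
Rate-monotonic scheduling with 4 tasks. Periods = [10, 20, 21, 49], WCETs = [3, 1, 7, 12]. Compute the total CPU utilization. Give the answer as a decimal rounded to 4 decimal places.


Compute individual utilizations (exact fractions):
  Task 1: C/T = 3/10 (approx. 0.3)
  Task 2: C/T = 1/20 (approx. 0.05)
  Task 3: C/T = 7/21 = 1/3 (approx. 0.3333)
  Task 4: C/T = 12/49 (approx. 0.2449)
Total utilization U = 3/10 + 1/20 + 1/3 + 12/49 = 2729/2940
Rounded to 4 decimal places: U = 0.9282
RM (Liu & Layland) bound for 4 tasks = 0.756828; compare with U = 2729/2940 (approx. 0.928231)
bound < U <= 1, so the RM sufficient condition is not met (inconclusive; an exact test such as response-time analysis is needed).

0.9282


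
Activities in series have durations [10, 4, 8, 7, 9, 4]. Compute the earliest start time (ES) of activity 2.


Activity 2 starts after activities 1 through 1 complete.
Predecessor durations: [10]
ES = 10 = 10

10


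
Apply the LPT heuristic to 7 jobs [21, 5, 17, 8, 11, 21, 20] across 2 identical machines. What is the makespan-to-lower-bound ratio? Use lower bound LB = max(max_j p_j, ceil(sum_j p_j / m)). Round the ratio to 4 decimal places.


LPT order: [21, 21, 20, 17, 11, 8, 5]
Machine loads after assignment: [54, 49]
LPT makespan = 54
Lower bound = max(max_job, ceil(total/2)) = max(21, 52) = 52
Ratio = 54 / 52 = 1.0385

1.0385


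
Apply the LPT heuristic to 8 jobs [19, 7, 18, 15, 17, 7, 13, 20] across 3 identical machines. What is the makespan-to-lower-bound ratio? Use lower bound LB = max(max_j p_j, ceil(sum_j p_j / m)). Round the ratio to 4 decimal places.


LPT order: [20, 19, 18, 17, 15, 13, 7, 7]
Machine loads after assignment: [40, 41, 35]
LPT makespan = 41
Lower bound = max(max_job, ceil(total/3)) = max(20, 39) = 39
Ratio = 41 / 39 = 1.0513

1.0513


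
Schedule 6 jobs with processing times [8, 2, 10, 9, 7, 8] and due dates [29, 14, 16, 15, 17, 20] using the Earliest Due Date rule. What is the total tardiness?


Sort by due date (EDD order): [(2, 14), (9, 15), (10, 16), (7, 17), (8, 20), (8, 29)]
Compute completion times and tardiness:
  Job 1: p=2, d=14, C=2, tardiness=max(0,2-14)=0
  Job 2: p=9, d=15, C=11, tardiness=max(0,11-15)=0
  Job 3: p=10, d=16, C=21, tardiness=max(0,21-16)=5
  Job 4: p=7, d=17, C=28, tardiness=max(0,28-17)=11
  Job 5: p=8, d=20, C=36, tardiness=max(0,36-20)=16
  Job 6: p=8, d=29, C=44, tardiness=max(0,44-29)=15
Total tardiness = 47

47


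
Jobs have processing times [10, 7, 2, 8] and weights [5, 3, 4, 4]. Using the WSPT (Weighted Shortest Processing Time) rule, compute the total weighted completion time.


Compute p/w ratios and sort ascending (WSPT): [(2, 4), (10, 5), (8, 4), (7, 3)]
Compute weighted completion times:
  Job (p=2,w=4): C=2, w*C=4*2=8
  Job (p=10,w=5): C=12, w*C=5*12=60
  Job (p=8,w=4): C=20, w*C=4*20=80
  Job (p=7,w=3): C=27, w*C=3*27=81
Total weighted completion time = 229

229


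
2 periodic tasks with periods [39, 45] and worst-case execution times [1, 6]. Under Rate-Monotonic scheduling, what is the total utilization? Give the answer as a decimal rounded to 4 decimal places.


Compute individual utilizations (exact fractions):
  Task 1: C/T = 1/39 (approx. 0.0256)
  Task 2: C/T = 6/45 = 2/15 (approx. 0.1333)
Total utilization U = 1/39 + 2/15 = 31/195
Rounded to 4 decimal places: U = 0.1590
RM (Liu & Layland) bound for 2 tasks = 0.828427; compare with U = 31/195 (approx. 0.158974)
U <= bound, so schedulable by RM sufficient condition.

0.1590


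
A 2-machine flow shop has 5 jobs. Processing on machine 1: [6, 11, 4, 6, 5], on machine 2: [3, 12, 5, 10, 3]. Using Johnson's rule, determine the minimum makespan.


Apply Johnson's rule:
  Group 1 (a <= b): [(3, 4, 5), (4, 6, 10), (2, 11, 12)]
  Group 2 (a > b): [(1, 6, 3), (5, 5, 3)]
Optimal job order: [3, 4, 2, 1, 5]
Schedule:
  Job 3: M1 done at 4, M2 done at 9
  Job 4: M1 done at 10, M2 done at 20
  Job 2: M1 done at 21, M2 done at 33
  Job 1: M1 done at 27, M2 done at 36
  Job 5: M1 done at 32, M2 done at 39
Makespan = 39

39


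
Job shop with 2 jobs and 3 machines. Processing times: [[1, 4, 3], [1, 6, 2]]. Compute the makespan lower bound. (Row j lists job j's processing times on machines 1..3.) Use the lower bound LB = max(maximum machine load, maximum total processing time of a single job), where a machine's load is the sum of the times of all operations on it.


Machine loads:
  Machine 1: 1 + 1 = 2
  Machine 2: 4 + 6 = 10
  Machine 3: 3 + 2 = 5
Max machine load = 10
Job totals:
  Job 1: 8
  Job 2: 9
Max job total = 9
Lower bound = max(10, 9) = 10

10


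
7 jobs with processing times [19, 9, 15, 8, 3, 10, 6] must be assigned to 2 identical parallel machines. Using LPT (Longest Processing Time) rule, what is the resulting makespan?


Sort jobs in decreasing order (LPT): [19, 15, 10, 9, 8, 6, 3]
Assign each job to the least loaded machine:
  Machine 1: jobs [19, 9, 6], load = 34
  Machine 2: jobs [15, 10, 8, 3], load = 36
Makespan = max load = 36

36


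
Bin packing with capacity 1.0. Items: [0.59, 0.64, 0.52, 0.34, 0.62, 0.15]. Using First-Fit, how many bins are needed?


Place items sequentially using First-Fit:
  Item 0.59 -> new Bin 1
  Item 0.64 -> new Bin 2
  Item 0.52 -> new Bin 3
  Item 0.34 -> Bin 1 (now 0.93)
  Item 0.62 -> new Bin 4
  Item 0.15 -> Bin 2 (now 0.79)
Total bins used = 4

4


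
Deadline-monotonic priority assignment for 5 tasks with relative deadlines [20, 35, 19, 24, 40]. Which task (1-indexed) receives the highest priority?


Sort tasks by relative deadline (ascending):
  Task 3: deadline = 19
  Task 1: deadline = 20
  Task 4: deadline = 24
  Task 2: deadline = 35
  Task 5: deadline = 40
Priority order (highest first): [3, 1, 4, 2, 5]
Highest priority task = 3

3


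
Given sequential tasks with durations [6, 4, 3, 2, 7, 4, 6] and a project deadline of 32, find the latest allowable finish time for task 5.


LF(activity 5) = deadline - sum of successor durations
Successors: activities 6 through 7 with durations [4, 6]
Sum of successor durations = 10
LF = 32 - 10 = 22

22


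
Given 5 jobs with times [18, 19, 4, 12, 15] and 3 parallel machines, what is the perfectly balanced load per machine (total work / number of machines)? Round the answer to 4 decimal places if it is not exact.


Total processing time = 18 + 19 + 4 + 12 + 15 = 68
Number of machines = 3
Ideal balanced load = 68 / 3 = 22.6667

22.6667


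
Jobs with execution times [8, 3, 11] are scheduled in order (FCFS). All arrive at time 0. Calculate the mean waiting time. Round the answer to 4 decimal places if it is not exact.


FCFS order (as given): [8, 3, 11]
Waiting times:
  Job 1: wait = 0
  Job 2: wait = 8
  Job 3: wait = 11
Sum of waiting times = 19
Average waiting time = 19/3 = 6.3333

6.3333


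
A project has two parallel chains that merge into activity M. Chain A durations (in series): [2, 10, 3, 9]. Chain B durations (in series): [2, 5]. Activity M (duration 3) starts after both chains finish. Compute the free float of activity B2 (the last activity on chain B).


ES(B2) = sum of predecessors on chain B = 2
EF(B2) = ES + duration = 2 + 5 = 7
Successor of B2 is M. ES(M) = max(sum(A), sum(B)) = max(24, 7) = 24
Free float = ES(successor) - EF(current) = 24 - 7 = 17

17
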